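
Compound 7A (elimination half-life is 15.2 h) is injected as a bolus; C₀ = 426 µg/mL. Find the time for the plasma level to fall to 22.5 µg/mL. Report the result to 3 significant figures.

64.5 hours

k = ln 2 / 15.2 = 0.04560 h⁻¹
C(t) = C₀ e^(−kt)  ⇒  t = ln(C₀/C) / k
t = ln(426/22.5) / 0.04560 = 2.941 / 0.04560 ≈ 64.5 hours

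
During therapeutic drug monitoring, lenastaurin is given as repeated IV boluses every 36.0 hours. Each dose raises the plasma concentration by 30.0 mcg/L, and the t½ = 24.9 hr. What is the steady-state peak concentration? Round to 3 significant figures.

k = ln 2 / 24.9 = 0.02784 hr⁻¹
Fraction remaining after one interval: e^(−kτ) = e^(−0.02784 × 36.0) = 0.3671
R = 1 / (1 − 0.3671) = 1.580
Css,max = 30.0 × 1.580 ≈ 47.4 mcg/L

47.4 mcg/L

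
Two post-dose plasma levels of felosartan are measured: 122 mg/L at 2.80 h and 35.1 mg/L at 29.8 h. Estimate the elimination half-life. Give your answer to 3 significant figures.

k = ln(C₁/C₂) / (t₂ − t₁) = ln(122/35.1) / (29.8 − 2.80)
  = 1.246 / 27.00 = 0.04614 h⁻¹
t½ = ln 2 / k = ln 2 / 0.04614 ≈ 15.0 hours

15.0 hours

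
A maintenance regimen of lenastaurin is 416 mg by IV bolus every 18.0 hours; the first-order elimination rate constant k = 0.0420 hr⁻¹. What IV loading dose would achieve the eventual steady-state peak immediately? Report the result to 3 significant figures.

784 mg

Accumulation ratio R = 1 / (1 − e^(−kτ)) = 1 / (1 − e^(−0.04200×18.0)) = 1 / (1 − 0.4695) = 1.885
Loading dose = maintenance dose × R = 416 × 1.885 ≈ 784 mg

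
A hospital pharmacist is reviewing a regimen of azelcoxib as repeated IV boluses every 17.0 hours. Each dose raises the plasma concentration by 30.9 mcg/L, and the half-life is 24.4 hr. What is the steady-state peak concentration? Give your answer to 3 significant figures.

80.7 mcg/L

k = ln 2 / 24.4 = 0.02841 hr⁻¹
Fraction remaining after one interval: e^(−kτ) = e^(−0.02841 × 17.0) = 0.6170
R = 1 / (1 − 0.6170) = 2.611
Css,max = 30.9 × 2.611 ≈ 80.7 mcg/L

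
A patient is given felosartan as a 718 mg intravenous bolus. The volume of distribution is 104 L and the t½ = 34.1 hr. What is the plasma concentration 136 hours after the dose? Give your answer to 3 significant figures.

0.435 µg/mL

C₀ = dose / V = 718 / 104 = 6.904 µg/mL
k = ln 2 / 34.1 = 0.02033 hr⁻¹
C(t) = C₀ e^(−kt) = 6.904 × e^(−0.02033 × 136) = 6.904 × e^(−2.764) = 6.904 × 0.06301 ≈ 0.435 µg/mL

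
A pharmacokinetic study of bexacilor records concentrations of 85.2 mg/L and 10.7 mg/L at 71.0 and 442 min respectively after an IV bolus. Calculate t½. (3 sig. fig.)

124 minutes

k = ln(C₁/C₂) / (t₂ − t₁) = ln(85.2/10.7) / (442 − 71.0)
  = 2.075 / 371.0 = 0.005592 min⁻¹
t½ = ln 2 / k = ln 2 / 0.005592 ≈ 124 minutes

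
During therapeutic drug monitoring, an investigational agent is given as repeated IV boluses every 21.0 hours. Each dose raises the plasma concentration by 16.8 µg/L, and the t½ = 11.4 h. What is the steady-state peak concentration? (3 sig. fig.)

k = ln 2 / 11.4 = 0.06080 h⁻¹
Fraction remaining after one interval: e^(−kτ) = e^(−0.06080 × 21.0) = 0.2789
R = 1 / (1 − 0.2789) = 1.387
Css,max = 16.8 × 1.387 ≈ 23.3 µg/L

23.3 µg/L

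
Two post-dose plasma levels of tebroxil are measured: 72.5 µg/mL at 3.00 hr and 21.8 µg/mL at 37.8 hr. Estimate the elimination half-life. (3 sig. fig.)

20.1 hours

k = ln(C₁/C₂) / (t₂ − t₁) = ln(72.5/21.8) / (37.8 − 3.00)
  = 1.202 / 34.80 = 0.03453 hr⁻¹
t½ = ln 2 / k = ln 2 / 0.03453 ≈ 20.1 hours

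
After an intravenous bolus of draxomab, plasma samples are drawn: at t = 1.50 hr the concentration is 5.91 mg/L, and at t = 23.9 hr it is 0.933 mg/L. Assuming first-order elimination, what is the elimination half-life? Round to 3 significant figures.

8.41 hours

k = ln(C₁/C₂) / (t₂ − t₁) = ln(5.91/0.933) / (23.9 − 1.50)
  = 1.846 / 22.40 = 0.08241 hr⁻¹
t½ = ln 2 / k = ln 2 / 0.08241 ≈ 8.41 hours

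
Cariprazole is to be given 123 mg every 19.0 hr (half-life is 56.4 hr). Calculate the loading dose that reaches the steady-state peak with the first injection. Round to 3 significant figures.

591 mg

k = ln 2 / 56.4 = 0.01229 hr⁻¹
Accumulation ratio R = 1 / (1 − e^(−kτ)) = 1 / (1 − e^(−0.01229×19.0)) = 1 / (1 − 0.7918) = 4.802
Loading dose = maintenance dose × R = 123 × 4.802 ≈ 591 mg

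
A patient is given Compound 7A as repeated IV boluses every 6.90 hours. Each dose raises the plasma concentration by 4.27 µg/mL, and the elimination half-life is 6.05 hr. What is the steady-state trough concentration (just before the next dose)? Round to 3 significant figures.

k = ln 2 / 6.05 = 0.1146 hr⁻¹
Fraction remaining after one interval: e^(−kτ) = e^(−0.1146 × 6.90) = 0.4536
R = 1 / (1 − 0.4536) = 1.830
Css,max = 4.27 × 1.830 = 7.815 µg/mL
Css,min = Css,max × e^(−kτ) = 7.815 × 0.4536 ≈ 3.54 µg/mL

3.54 µg/mL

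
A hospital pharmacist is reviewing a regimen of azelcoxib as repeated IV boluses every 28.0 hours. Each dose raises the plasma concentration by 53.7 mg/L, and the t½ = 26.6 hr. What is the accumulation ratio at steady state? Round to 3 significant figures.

1.93

k = ln 2 / 26.6 = 0.02606 hr⁻¹
Fraction remaining after one interval: e^(−kτ) = e^(−0.02606 × 28.0) = 0.4821
R = 1 / (1 − 0.4821) = 1 / 0.5179 ≈ 1.93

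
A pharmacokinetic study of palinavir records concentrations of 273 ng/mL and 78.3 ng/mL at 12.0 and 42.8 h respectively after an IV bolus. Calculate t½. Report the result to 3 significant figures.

k = ln(C₁/C₂) / (t₂ − t₁) = ln(273/78.3) / (42.8 − 12.0)
  = 1.249 / 30.80 = 0.04055 h⁻¹
t½ = ln 2 / k = ln 2 / 0.04055 ≈ 17.1 hours

17.1 hours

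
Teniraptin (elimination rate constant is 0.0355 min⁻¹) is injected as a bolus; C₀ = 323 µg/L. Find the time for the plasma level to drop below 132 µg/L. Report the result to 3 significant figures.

C(t) = C₀ e^(−kt)  ⇒  t = ln(C₀/C) / k
t = ln(323/132) / 0.03550 = 0.8949 / 0.03550 ≈ 25.2 minutes

25.2 minutes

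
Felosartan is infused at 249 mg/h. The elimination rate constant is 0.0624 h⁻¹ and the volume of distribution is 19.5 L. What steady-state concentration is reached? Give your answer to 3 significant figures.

205 µg/mL

CL = k · V = 0.0624 × 19.5 = 1.217 L/h
Css = rate / CL = 249 / 1.217 ≈ 205 µg/mL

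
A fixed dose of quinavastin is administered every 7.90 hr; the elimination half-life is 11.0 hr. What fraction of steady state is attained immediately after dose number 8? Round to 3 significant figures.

k = ln 2 / 11.0 = 0.06301 hr⁻¹
f_n = 1 − e^(−nkτ) = 1 − e^(−8 × 0.06301 × 7.90) = 1 − e^(−3.982) = 1 − 0.01864 ≈ 0.981

0.981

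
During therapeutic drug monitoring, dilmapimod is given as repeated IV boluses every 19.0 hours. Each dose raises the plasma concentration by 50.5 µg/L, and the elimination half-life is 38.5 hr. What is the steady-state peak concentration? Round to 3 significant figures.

174 µg/L

k = ln 2 / 38.5 = 0.01800 hr⁻¹
Fraction remaining after one interval: e^(−kτ) = e^(−0.01800 × 19.0) = 0.7103
R = 1 / (1 − 0.7103) = 3.452
Css,max = 50.5 × 3.452 ≈ 174 µg/L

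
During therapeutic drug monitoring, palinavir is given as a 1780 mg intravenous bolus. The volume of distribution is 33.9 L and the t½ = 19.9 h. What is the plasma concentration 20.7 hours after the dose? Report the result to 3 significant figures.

25.5 µg/mL

C₀ = dose / V = 1780 / 33.9 = 52.51 µg/mL
k = ln 2 / 19.9 = 0.03483 h⁻¹
C(t) = C₀ e^(−kt) = 52.51 × e^(−0.03483 × 20.7) = 52.51 × e^(−0.7210) = 52.51 × 0.4863 ≈ 25.5 µg/mL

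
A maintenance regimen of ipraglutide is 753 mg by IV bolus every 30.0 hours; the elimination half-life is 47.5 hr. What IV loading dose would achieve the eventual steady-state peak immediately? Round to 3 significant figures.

2120 mg

k = ln 2 / 47.5 = 0.01459 hr⁻¹
Accumulation ratio R = 1 / (1 − e^(−kτ)) = 1 / (1 − e^(−0.01459×30.0)) = 1 / (1 − 0.6455) = 2.821
Loading dose = maintenance dose × R = 753 × 2.821 ≈ 2120 mg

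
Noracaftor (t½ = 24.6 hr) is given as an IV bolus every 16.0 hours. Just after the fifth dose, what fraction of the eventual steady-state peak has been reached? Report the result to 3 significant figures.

k = ln 2 / 24.6 = 0.02818 hr⁻¹
f_n = 1 − e^(−nkτ) = 1 − e^(−5 × 0.02818 × 16.0) = 1 − e^(−2.254) = 1 − 0.1050 ≈ 0.895

0.895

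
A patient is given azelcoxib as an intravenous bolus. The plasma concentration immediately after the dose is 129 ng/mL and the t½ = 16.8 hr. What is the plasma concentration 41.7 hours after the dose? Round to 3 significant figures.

23.1 ng/mL

k = ln 2 / 16.8 = 0.04126 hr⁻¹
C(t) = C₀ e^(−kt) = 129 × e^(−0.04126 × 41.7) = 129 × e^(−1.720) = 129 × 0.1790 ≈ 23.1 ng/mL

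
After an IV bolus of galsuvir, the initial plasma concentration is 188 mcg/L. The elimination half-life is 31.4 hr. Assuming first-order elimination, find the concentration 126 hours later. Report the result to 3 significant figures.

11.6 mcg/L

k = ln 2 / 31.4 = 0.02207 hr⁻¹
126 hr is 4.013 half-lives, so C = 188 × (1/2)^4.013 = 188 × 0.06195 ≈ 11.6 mcg/L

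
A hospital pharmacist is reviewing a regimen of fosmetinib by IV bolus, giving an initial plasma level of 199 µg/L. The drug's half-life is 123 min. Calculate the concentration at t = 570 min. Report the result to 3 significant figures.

8.01 µg/L

k = ln 2 / 123 = 0.005635 min⁻¹
570 min is 4.634 half-lives, so C = 199 × (1/2)^4.634 = 199 × 0.04027 ≈ 8.01 µg/L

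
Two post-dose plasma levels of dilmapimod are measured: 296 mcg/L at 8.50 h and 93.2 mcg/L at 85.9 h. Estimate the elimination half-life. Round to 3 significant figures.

46.4 hours

k = ln(C₁/C₂) / (t₂ − t₁) = ln(296/93.2) / (85.9 − 8.50)
  = 1.156 / 77.40 = 0.01493 h⁻¹
t½ = ln 2 / k = ln 2 / 0.01493 ≈ 46.4 hours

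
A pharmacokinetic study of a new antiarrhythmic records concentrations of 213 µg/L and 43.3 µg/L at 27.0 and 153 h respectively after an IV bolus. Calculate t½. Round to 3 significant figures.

k = ln(C₁/C₂) / (t₂ − t₁) = ln(213/43.3) / (153 − 27.0)
  = 1.593 / 126.0 = 0.01264 h⁻¹
t½ = ln 2 / k = ln 2 / 0.01264 ≈ 54.8 hours

54.8 hours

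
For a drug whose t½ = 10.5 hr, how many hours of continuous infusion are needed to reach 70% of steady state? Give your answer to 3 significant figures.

k = ln 2 / 10.5 = 0.06601 hr⁻¹
f = 1 − e^(−kt)  ⇒  t = −ln(1 − f) / k
t = −ln(1 − 0.7) / 0.06601 = 1.204 / 0.06601 ≈ 18.2 hours

18.2 hours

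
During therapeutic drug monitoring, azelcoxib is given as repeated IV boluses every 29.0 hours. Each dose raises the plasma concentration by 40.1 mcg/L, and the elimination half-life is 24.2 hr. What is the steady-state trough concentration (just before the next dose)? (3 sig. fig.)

31.0 mcg/L

k = ln 2 / 24.2 = 0.02864 hr⁻¹
Fraction remaining after one interval: e^(−kτ) = e^(−0.02864 × 29.0) = 0.4358
R = 1 / (1 − 0.4358) = 1.772
Css,max = 40.1 × 1.772 = 71.07 mcg/L
Css,min = Css,max × e^(−kτ) = 71.07 × 0.4358 ≈ 31.0 mcg/L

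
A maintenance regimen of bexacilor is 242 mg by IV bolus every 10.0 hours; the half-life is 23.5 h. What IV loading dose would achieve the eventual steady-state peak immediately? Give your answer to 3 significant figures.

k = ln 2 / 23.5 = 0.02950 h⁻¹
Accumulation ratio R = 1 / (1 − e^(−kτ)) = 1 / (1 − e^(−0.02950×10.0)) = 1 / (1 − 0.7446) = 3.915
Loading dose = maintenance dose × R = 242 × 3.915 ≈ 947 mg

947 mg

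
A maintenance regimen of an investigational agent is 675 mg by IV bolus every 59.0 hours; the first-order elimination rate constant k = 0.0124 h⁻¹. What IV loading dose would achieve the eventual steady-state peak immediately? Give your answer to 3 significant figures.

1300 mg

Accumulation ratio R = 1 / (1 − e^(−kτ)) = 1 / (1 − e^(−0.01240×59.0)) = 1 / (1 − 0.4811) = 1.927
Loading dose = maintenance dose × R = 675 × 1.927 ≈ 1300 mg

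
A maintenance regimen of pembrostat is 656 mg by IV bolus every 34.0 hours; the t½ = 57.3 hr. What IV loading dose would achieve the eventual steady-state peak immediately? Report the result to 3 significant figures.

k = ln 2 / 57.3 = 0.01210 hr⁻¹
Accumulation ratio R = 1 / (1 − e^(−kτ)) = 1 / (1 − e^(−0.01210×34.0)) = 1 / (1 − 0.6628) = 2.966
Loading dose = maintenance dose × R = 656 × 2.966 ≈ 1950 mg

1950 mg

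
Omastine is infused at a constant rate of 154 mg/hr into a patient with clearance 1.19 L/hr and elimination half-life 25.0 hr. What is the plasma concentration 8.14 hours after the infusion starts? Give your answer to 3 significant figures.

26.1 mg/L

Css = rate / CL = 154 / 1.19 = 129.4 mg/L
k = ln 2 / 25.0 = 0.02773 hr⁻¹
C(t) = Css (1 − e^(−kt)) = 129.4 × (1 − e^(−0.2257)) = 129.4 × 0.2020 ≈ 26.1 mg/L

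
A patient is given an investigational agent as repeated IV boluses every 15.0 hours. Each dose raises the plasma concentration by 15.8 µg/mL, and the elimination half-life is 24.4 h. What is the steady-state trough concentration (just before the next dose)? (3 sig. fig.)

k = ln 2 / 24.4 = 0.02841 h⁻¹
Fraction remaining after one interval: e^(−kτ) = e^(−0.02841 × 15.0) = 0.6530
R = 1 / (1 − 0.6530) = 2.882
Css,max = 15.8 × 2.882 = 45.54 µg/mL
Css,min = Css,max × e^(−kτ) = 45.54 × 0.6530 ≈ 29.7 µg/mL

29.7 µg/mL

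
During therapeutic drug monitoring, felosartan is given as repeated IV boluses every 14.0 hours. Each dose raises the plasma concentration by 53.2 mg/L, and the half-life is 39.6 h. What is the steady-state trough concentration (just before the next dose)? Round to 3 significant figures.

192 mg/L

k = ln 2 / 39.6 = 0.01750 h⁻¹
Fraction remaining after one interval: e^(−kτ) = e^(−0.01750 × 14.0) = 0.7827
R = 1 / (1 − 0.7827) = 4.601
Css,max = 53.2 × 4.601 = 244.8 mg/L
Css,min = Css,max × e^(−kτ) = 244.8 × 0.7827 ≈ 192 mg/L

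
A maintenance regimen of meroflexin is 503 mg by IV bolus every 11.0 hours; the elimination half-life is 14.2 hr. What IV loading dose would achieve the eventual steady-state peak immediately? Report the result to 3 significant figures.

1210 mg

k = ln 2 / 14.2 = 0.04881 hr⁻¹
Accumulation ratio R = 1 / (1 − e^(−kτ)) = 1 / (1 − e^(−0.04881×11.0)) = 1 / (1 − 0.5845) = 2.407
Loading dose = maintenance dose × R = 503 × 2.407 ≈ 1210 mg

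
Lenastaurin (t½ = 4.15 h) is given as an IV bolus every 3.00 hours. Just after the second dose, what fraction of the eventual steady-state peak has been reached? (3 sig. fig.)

k = ln 2 / 4.15 = 0.1670 h⁻¹
f_n = 1 − e^(−nkτ) = 1 − e^(−2 × 0.1670 × 3.00) = 1 − e^(−1.002) = 1 − 0.3671 ≈ 0.633

0.633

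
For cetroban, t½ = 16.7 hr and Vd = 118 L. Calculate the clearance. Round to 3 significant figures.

4.90 L/hr

k = ln 2 / t½ = ln 2 / 16.7 = 0.04151 hr⁻¹
CL = k · V = 0.04151 × 118 ≈ 4.90 L/hr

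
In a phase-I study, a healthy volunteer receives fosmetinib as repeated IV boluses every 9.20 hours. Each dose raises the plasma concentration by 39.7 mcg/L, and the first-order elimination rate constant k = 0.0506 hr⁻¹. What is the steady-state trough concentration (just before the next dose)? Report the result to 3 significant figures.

Fraction remaining after one interval: e^(−kτ) = e^(−0.05060 × 9.20) = 0.6278
R = 1 / (1 − 0.6278) = 2.687
Css,max = 39.7 × 2.687 = 106.7 mcg/L
Css,min = Css,max × e^(−kτ) = 106.7 × 0.6278 ≈ 67.0 mcg/L

67.0 mcg/L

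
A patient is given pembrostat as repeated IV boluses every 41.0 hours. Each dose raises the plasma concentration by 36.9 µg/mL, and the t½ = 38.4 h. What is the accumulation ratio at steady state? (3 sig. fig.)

1.91

k = ln 2 / 38.4 = 0.01805 h⁻¹
Fraction remaining after one interval: e^(−kτ) = e^(−0.01805 × 41.0) = 0.4771
R = 1 / (1 − 0.4771) = 1 / 0.5229 ≈ 1.91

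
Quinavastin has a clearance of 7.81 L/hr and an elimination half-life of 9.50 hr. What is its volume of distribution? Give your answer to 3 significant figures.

107 L

k = ln 2 / t½ = ln 2 / 9.50 = 0.07296 hr⁻¹
V = CL / k = 7.81 / 0.07296 ≈ 107 L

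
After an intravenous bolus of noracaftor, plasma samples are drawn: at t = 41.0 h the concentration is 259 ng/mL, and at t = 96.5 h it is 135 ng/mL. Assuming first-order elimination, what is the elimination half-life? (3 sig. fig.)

59.0 hours

k = ln(C₁/C₂) / (t₂ − t₁) = ln(259/135) / (96.5 − 41.0)
  = 0.6516 / 55.50 = 0.01174 h⁻¹
t½ = ln 2 / k = ln 2 / 0.01174 ≈ 59.0 hours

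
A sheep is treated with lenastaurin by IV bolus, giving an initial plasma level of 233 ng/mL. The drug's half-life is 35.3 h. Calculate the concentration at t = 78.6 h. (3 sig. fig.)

49.8 ng/mL

k = ln 2 / 35.3 = 0.01964 h⁻¹
C(t) = C₀ e^(−kt) = 233 × e^(−0.01964 × 78.6) = 233 × e^(−1.543) = 233 × 0.2137 ≈ 49.8 ng/mL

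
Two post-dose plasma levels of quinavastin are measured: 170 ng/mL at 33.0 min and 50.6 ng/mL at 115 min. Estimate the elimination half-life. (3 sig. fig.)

k = ln(C₁/C₂) / (t₂ − t₁) = ln(170/50.6) / (115 − 33.0)
  = 1.212 / 82.00 = 0.01478 min⁻¹
t½ = ln 2 / k = ln 2 / 0.01478 ≈ 46.9 minutes

46.9 minutes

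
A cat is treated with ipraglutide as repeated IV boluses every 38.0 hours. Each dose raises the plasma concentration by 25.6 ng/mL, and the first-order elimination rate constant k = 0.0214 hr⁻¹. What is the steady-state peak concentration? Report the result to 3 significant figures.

Fraction remaining after one interval: e^(−kτ) = e^(−0.02140 × 38.0) = 0.4434
R = 1 / (1 − 0.4434) = 1.797
Css,max = 25.6 × 1.797 ≈ 46.0 ng/mL

46.0 ng/mL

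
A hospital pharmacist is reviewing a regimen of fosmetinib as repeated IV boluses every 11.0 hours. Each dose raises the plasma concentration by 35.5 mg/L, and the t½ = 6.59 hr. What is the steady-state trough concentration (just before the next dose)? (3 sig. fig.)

16.3 mg/L

k = ln 2 / 6.59 = 0.1052 hr⁻¹
Fraction remaining after one interval: e^(−kτ) = e^(−0.1052 × 11.0) = 0.3144
R = 1 / (1 − 0.3144) = 1.459
Css,max = 35.5 × 1.459 = 51.78 mg/L
Css,min = Css,max × e^(−kτ) = 51.78 × 0.3144 ≈ 16.3 mg/L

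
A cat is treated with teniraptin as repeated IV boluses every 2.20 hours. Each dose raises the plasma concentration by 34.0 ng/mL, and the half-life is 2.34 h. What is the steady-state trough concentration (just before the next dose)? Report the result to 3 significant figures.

k = ln 2 / 2.34 = 0.2962 h⁻¹
Fraction remaining after one interval: e^(−kτ) = e^(−0.2962 × 2.20) = 0.5212
R = 1 / (1 − 0.5212) = 2.088
Css,max = 34.0 × 2.088 = 71.01 ng/mL
Css,min = Css,max × e^(−kτ) = 71.01 × 0.5212 ≈ 37.0 ng/mL

37.0 ng/mL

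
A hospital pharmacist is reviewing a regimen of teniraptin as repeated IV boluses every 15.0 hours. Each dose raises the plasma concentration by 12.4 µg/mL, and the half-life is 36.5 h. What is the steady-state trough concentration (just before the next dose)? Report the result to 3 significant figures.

k = ln 2 / 36.5 = 0.01899 h⁻¹
Fraction remaining after one interval: e^(−kτ) = e^(−0.01899 × 15.0) = 0.7521
R = 1 / (1 − 0.7521) = 4.034
Css,max = 12.4 × 4.034 = 50.02 µg/mL
Css,min = Css,max × e^(−kτ) = 50.02 × 0.7521 ≈ 37.6 µg/mL

37.6 µg/mL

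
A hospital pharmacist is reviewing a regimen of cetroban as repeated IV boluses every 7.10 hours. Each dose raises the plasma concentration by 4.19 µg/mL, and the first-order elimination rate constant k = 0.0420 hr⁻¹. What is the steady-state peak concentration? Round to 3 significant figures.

Fraction remaining after one interval: e^(−kτ) = e^(−0.04200 × 7.10) = 0.7422
R = 1 / (1 − 0.7422) = 3.878
Css,max = 4.19 × 3.878 ≈ 16.2 µg/mL

16.2 µg/mL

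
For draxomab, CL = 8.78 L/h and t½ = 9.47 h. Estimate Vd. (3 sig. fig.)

120 L

k = ln 2 / t½ = ln 2 / 9.47 = 0.07319 h⁻¹
V = CL / k = 8.78 / 0.07319 ≈ 120 L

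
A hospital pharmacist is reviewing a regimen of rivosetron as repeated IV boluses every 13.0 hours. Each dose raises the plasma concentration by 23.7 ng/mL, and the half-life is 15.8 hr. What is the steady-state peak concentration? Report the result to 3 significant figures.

k = ln 2 / 15.8 = 0.04387 hr⁻¹
Fraction remaining after one interval: e^(−kτ) = e^(−0.04387 × 13.0) = 0.5653
R = 1 / (1 − 0.5653) = 2.301
Css,max = 23.7 × 2.301 ≈ 54.5 ng/mL

54.5 ng/mL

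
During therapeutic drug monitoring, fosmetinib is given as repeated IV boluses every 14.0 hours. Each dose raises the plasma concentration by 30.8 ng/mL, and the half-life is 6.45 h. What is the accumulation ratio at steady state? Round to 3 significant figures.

1.29

k = ln 2 / 6.45 = 0.1075 h⁻¹
Fraction remaining after one interval: e^(−kτ) = e^(−0.1075 × 14.0) = 0.2221
R = 1 / (1 − 0.2221) = 1 / 0.7779 ≈ 1.29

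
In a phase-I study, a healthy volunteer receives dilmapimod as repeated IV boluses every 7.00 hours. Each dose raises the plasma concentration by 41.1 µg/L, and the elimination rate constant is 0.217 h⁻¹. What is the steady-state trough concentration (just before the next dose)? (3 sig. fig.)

Fraction remaining after one interval: e^(−kτ) = e^(−0.2170 × 7.00) = 0.2189
R = 1 / (1 − 0.2189) = 1.280
Css,max = 41.1 × 1.280 = 52.62 µg/L
Css,min = Css,max × e^(−kτ) = 52.62 × 0.2189 ≈ 11.5 µg/L

11.5 µg/L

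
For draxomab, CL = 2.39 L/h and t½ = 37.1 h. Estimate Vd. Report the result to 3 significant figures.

k = ln 2 / t½ = ln 2 / 37.1 = 0.01868 h⁻¹
V = CL / k = 2.39 / 0.01868 ≈ 128 L

128 L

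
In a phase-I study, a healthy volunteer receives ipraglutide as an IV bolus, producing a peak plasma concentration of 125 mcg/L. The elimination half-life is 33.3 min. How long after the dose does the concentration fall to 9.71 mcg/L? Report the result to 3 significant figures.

k = ln 2 / 33.3 = 0.02082 min⁻¹
C(t) = C₀ e^(−kt)  ⇒  t = ln(C₀/C) / k
t = ln(125/9.71) / 0.02082 = 2.555 / 0.02082 ≈ 123 minutes

123 minutes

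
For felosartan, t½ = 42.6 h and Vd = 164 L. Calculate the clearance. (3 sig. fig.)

2.67 L/h

k = ln 2 / t½ = ln 2 / 42.6 = 0.01627 h⁻¹
CL = k · V = 0.01627 × 164 ≈ 2.67 L/h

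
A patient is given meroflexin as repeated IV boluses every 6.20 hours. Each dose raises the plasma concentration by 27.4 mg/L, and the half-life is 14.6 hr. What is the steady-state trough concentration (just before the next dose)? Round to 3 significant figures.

80.1 mg/L

k = ln 2 / 14.6 = 0.04748 hr⁻¹
Fraction remaining after one interval: e^(−kτ) = e^(−0.04748 × 6.20) = 0.7450
R = 1 / (1 − 0.7450) = 3.922
Css,max = 27.4 × 3.922 = 107.5 mg/L
Css,min = Css,max × e^(−kτ) = 107.5 × 0.7450 ≈ 80.1 mg/L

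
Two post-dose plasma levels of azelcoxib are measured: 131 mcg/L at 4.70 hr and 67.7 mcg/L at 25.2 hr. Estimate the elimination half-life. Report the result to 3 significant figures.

k = ln(C₁/C₂) / (t₂ − t₁) = ln(131/67.7) / (25.2 − 4.70)
  = 0.6601 / 20.50 = 0.03220 hr⁻¹
t½ = ln 2 / k = ln 2 / 0.03220 ≈ 21.5 hours

21.5 hours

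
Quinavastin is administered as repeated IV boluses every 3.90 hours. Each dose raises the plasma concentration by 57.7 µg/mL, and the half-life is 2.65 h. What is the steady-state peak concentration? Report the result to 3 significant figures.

k = ln 2 / 2.65 = 0.2616 h⁻¹
Fraction remaining after one interval: e^(−kτ) = e^(−0.2616 × 3.90) = 0.3606
R = 1 / (1 − 0.3606) = 1.564
Css,max = 57.7 × 1.564 ≈ 90.2 µg/mL

90.2 µg/mL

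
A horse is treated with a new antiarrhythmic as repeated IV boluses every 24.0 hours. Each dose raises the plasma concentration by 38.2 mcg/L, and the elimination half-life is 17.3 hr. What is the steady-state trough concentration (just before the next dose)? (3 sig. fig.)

k = ln 2 / 17.3 = 0.04007 hr⁻¹
Fraction remaining after one interval: e^(−kτ) = e^(−0.04007 × 24.0) = 0.3823
R = 1 / (1 − 0.3823) = 1.619
Css,max = 38.2 × 1.619 = 61.84 mcg/L
Css,min = Css,max × e^(−kτ) = 61.84 × 0.3823 ≈ 23.6 mcg/L

23.6 mcg/L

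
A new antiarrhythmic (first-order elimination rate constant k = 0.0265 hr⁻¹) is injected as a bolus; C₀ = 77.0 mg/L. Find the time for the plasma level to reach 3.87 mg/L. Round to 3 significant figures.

C(t) = C₀ e^(−kt)  ⇒  t = ln(C₀/C) / k
t = ln(77.0/3.87) / 0.02650 = 2.991 / 0.02650 ≈ 113 hours

113 hours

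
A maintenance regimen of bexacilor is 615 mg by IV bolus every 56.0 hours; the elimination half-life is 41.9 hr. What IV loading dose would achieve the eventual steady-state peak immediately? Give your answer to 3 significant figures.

k = ln 2 / 41.9 = 0.01654 hr⁻¹
Accumulation ratio R = 1 / (1 − e^(−kτ)) = 1 / (1 − e^(−0.01654×56.0)) = 1 / (1 − 0.3960) = 1.656
Loading dose = maintenance dose × R = 615 × 1.656 ≈ 1020 mg

1020 mg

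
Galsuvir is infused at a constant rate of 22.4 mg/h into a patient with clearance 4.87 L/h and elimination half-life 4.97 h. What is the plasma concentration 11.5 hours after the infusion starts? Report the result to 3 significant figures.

Css = rate / CL = 22.4 / 4.87 = 4.600 µg/mL
k = ln 2 / 4.97 = 0.1395 h⁻¹
C(t) = Css (1 − e^(−kt)) = 4.600 × (1 − e^(−1.604)) = 4.600 × 0.7989 ≈ 3.67 µg/mL

3.67 µg/mL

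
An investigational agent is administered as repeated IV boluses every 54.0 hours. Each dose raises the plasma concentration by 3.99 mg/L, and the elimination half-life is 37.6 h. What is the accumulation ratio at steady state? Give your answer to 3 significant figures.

k = ln 2 / 37.6 = 0.01843 h⁻¹
Fraction remaining after one interval: e^(−kτ) = e^(−0.01843 × 54.0) = 0.3695
R = 1 / (1 − 0.3695) = 1 / 0.6305 ≈ 1.59

1.59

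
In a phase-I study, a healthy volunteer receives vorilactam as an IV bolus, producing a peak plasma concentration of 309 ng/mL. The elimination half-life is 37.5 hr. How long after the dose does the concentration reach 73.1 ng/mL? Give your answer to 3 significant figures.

78.0 hours

k = ln 2 / 37.5 = 0.01848 hr⁻¹
C(t) = C₀ e^(−kt)  ⇒  t = ln(C₀/C) / k
t = ln(309/73.1) / 0.01848 = 1.442 / 0.01848 ≈ 78.0 hours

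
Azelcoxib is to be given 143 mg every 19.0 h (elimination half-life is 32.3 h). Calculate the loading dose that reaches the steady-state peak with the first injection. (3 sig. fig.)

k = ln 2 / 32.3 = 0.02146 h⁻¹
Accumulation ratio R = 1 / (1 − e^(−kτ)) = 1 / (1 − e^(−0.02146×19.0)) = 1 / (1 − 0.6652) = 2.986
Loading dose = maintenance dose × R = 143 × 2.986 ≈ 427 mg

427 mg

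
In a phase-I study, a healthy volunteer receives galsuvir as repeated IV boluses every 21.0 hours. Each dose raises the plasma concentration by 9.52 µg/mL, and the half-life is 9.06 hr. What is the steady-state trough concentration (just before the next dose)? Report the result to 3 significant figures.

k = ln 2 / 9.06 = 0.07651 hr⁻¹
Fraction remaining after one interval: e^(−kτ) = e^(−0.07651 × 21.0) = 0.2006
R = 1 / (1 − 0.2006) = 1.251
Css,max = 9.52 × 1.251 = 11.91 µg/mL
Css,min = Css,max × e^(−kτ) = 11.91 × 0.2006 ≈ 2.39 µg/mL

2.39 µg/mL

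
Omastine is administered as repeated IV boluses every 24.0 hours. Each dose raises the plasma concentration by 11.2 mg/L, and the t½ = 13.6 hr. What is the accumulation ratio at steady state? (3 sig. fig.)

k = ln 2 / 13.6 = 0.05097 hr⁻¹
Fraction remaining after one interval: e^(−kτ) = e^(−0.05097 × 24.0) = 0.2943
R = 1 / (1 − 0.2943) = 1 / 0.7057 ≈ 1.42

1.42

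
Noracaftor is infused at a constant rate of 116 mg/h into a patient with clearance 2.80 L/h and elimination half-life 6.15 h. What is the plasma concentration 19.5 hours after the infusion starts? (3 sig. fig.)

Css = rate / CL = 116 / 2.80 = 41.43 µg/mL
k = ln 2 / 6.15 = 0.1127 h⁻¹
C(t) = Css (1 − e^(−kt)) = 41.43 × (1 − e^(−2.198)) = 41.43 × 0.8890 ≈ 36.8 µg/mL

36.8 µg/mL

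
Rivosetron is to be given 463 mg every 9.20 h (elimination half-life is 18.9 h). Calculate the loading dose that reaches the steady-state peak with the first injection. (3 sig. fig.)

1620 mg

k = ln 2 / 18.9 = 0.03667 h⁻¹
Accumulation ratio R = 1 / (1 − e^(−kτ)) = 1 / (1 − e^(−0.03667×9.20)) = 1 / (1 − 0.7136) = 3.492
Loading dose = maintenance dose × R = 463 × 3.492 ≈ 1620 mg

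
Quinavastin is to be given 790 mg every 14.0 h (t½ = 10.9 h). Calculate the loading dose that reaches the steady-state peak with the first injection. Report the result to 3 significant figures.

1340 mg

k = ln 2 / 10.9 = 0.06359 h⁻¹
Accumulation ratio R = 1 / (1 − e^(−kτ)) = 1 / (1 − e^(−0.06359×14.0)) = 1 / (1 − 0.4105) = 1.696
Loading dose = maintenance dose × R = 790 × 1.696 ≈ 1340 mg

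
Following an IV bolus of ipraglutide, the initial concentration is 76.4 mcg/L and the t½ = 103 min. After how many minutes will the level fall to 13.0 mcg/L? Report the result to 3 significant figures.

k = ln 2 / 103 = 0.006730 min⁻¹
C(t) = C₀ e^(−kt)  ⇒  t = ln(C₀/C) / k
t = ln(76.4/13.0) / 0.006730 = 1.771 / 0.006730 ≈ 263 minutes

263 minutes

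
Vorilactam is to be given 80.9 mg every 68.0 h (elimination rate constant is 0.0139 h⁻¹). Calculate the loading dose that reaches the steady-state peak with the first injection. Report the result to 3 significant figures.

132 mg

Accumulation ratio R = 1 / (1 − e^(−kτ)) = 1 / (1 − e^(−0.01390×68.0)) = 1 / (1 − 0.3886) = 1.636
Loading dose = maintenance dose × R = 80.9 × 1.636 ≈ 132 mg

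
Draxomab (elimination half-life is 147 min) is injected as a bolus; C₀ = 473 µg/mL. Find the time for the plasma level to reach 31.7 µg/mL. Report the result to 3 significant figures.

k = ln 2 / 147 = 0.004715 min⁻¹
C(t) = C₀ e^(−kt)  ⇒  t = ln(C₀/C) / k
t = ln(473/31.7) / 0.004715 = 2.703 / 0.004715 ≈ 573 minutes

573 minutes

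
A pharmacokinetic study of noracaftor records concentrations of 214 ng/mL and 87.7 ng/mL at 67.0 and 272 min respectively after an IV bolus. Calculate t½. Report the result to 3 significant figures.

159 minutes

k = ln(C₁/C₂) / (t₂ − t₁) = ln(214/87.7) / (272 − 67.0)
  = 0.8921 / 205.0 = 0.004351 min⁻¹
t½ = ln 2 / k = ln 2 / 0.004351 ≈ 159 minutes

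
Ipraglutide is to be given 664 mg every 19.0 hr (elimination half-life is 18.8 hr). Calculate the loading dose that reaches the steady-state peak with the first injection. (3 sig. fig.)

1320 mg

k = ln 2 / 18.8 = 0.03687 hr⁻¹
Accumulation ratio R = 1 / (1 − e^(−kτ)) = 1 / (1 − e^(−0.03687×19.0)) = 1 / (1 − 0.4963) = 1.985
Loading dose = maintenance dose × R = 664 × 1.985 ≈ 1320 mg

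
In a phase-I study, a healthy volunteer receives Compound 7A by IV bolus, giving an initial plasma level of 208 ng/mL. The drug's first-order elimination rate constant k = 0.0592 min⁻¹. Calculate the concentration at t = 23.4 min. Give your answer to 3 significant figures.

C(t) = C₀ e^(−kt) = 208 × e^(−0.05920 × 23.4) = 208 × e^(−1.385) = 208 × 0.2503 ≈ 52.1 ng/mL

52.1 ng/mL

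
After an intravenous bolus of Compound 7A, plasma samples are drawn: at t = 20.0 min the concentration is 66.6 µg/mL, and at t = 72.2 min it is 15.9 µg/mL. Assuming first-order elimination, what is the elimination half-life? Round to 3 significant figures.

25.3 minutes

k = ln(C₁/C₂) / (t₂ − t₁) = ln(66.6/15.9) / (72.2 − 20.0)
  = 1.432 / 52.20 = 0.02744 min⁻¹
t½ = ln 2 / k = ln 2 / 0.02744 ≈ 25.3 minutes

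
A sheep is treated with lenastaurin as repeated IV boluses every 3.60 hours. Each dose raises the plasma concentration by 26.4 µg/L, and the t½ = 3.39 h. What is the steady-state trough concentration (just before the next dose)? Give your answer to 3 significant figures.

24.3 µg/L

k = ln 2 / 3.39 = 0.2045 h⁻¹
Fraction remaining after one interval: e^(−kτ) = e^(−0.2045 × 3.60) = 0.4790
R = 1 / (1 − 0.4790) = 1.919
Css,max = 26.4 × 1.919 = 50.67 µg/L
Css,min = Css,max × e^(−kτ) = 50.67 × 0.4790 ≈ 24.3 µg/L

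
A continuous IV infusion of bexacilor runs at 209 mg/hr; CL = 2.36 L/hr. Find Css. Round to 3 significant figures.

Css = infusion rate / CL = 209 / 2.36 ≈ 88.6 mg/L

88.6 mg/L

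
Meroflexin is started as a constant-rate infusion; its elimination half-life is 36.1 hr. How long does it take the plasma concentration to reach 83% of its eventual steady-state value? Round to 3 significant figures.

92.3 hours

k = ln 2 / 36.1 = 0.01920 hr⁻¹
f = 1 − e^(−kt)  ⇒  t = −ln(1 − f) / k
t = −ln(1 − 0.83) / 0.01920 = 1.772 / 0.01920 ≈ 92.3 hours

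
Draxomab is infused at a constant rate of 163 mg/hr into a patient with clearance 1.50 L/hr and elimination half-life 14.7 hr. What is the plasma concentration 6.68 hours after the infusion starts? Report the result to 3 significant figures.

29.4 µg/mL

Css = rate / CL = 163 / 1.50 = 108.7 µg/mL
k = ln 2 / 14.7 = 0.04715 hr⁻¹
C(t) = Css (1 − e^(−kt)) = 108.7 × (1 − e^(−0.3150)) = 108.7 × 0.2702 ≈ 29.4 µg/mL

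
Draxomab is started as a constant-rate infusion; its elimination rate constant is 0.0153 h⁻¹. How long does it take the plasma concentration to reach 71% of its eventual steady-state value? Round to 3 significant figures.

80.9 hours

f = 1 − e^(−kt)  ⇒  t = −ln(1 − f) / k
t = −ln(1 − 0.71) / 0.01530 = 1.238 / 0.01530 ≈ 80.9 hours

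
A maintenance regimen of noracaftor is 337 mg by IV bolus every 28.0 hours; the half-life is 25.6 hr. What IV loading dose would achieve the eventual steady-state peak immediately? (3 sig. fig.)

k = ln 2 / 25.6 = 0.02708 hr⁻¹
Accumulation ratio R = 1 / (1 − e^(−kτ)) = 1 / (1 − e^(−0.02708×28.0)) = 1 / (1 − 0.4685) = 1.882
Loading dose = maintenance dose × R = 337 × 1.882 ≈ 634 mg

634 mg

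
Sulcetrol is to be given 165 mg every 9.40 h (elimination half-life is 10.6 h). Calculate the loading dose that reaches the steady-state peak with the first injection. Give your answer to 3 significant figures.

359 mg

k = ln 2 / 10.6 = 0.06539 h⁻¹
Accumulation ratio R = 1 / (1 − e^(−kτ)) = 1 / (1 − e^(−0.06539×9.40)) = 1 / (1 − 0.5408) = 2.178
Loading dose = maintenance dose × R = 165 × 2.178 ≈ 359 mg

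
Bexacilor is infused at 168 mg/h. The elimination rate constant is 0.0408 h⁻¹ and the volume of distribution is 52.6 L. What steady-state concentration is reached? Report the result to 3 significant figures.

78.3 mg/L

CL = k · V = 0.0408 × 52.6 = 2.146 L/h
Css = rate / CL = 168 / 2.146 ≈ 78.3 mg/L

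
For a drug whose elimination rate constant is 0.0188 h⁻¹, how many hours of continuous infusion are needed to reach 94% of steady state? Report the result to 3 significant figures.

f = 1 − e^(−kt)  ⇒  t = −ln(1 − f) / k
t = −ln(1 − 0.94) / 0.01880 = 2.813 / 0.01880 ≈ 150 hours

150 hours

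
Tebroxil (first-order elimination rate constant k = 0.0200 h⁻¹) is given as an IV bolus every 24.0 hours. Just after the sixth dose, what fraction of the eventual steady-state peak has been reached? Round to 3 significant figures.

0.944

f_n = 1 − e^(−nkτ) = 1 − e^(−6 × 0.02000 × 24.0) = 1 − e^(−2.880) = 1 − 0.05613 ≈ 0.944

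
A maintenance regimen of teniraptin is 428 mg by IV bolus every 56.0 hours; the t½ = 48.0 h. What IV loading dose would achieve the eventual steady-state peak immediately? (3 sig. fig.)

k = ln 2 / 48.0 = 0.01444 h⁻¹
Accumulation ratio R = 1 / (1 − e^(−kτ)) = 1 / (1 − e^(−0.01444×56.0)) = 1 / (1 − 0.4454) = 1.803
Loading dose = maintenance dose × R = 428 × 1.803 ≈ 772 mg

772 mg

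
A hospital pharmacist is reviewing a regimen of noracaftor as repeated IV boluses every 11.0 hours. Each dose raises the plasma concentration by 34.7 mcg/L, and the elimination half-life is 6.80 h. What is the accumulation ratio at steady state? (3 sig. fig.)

k = ln 2 / 6.80 = 0.1019 h⁻¹
Fraction remaining after one interval: e^(−kτ) = e^(−0.1019 × 11.0) = 0.3259
R = 1 / (1 − 0.3259) = 1 / 0.6741 ≈ 1.48

1.48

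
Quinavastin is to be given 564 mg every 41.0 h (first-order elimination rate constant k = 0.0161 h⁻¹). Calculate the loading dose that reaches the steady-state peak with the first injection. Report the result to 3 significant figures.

Accumulation ratio R = 1 / (1 − e^(−kτ)) = 1 / (1 − e^(−0.01610×41.0)) = 1 / (1 − 0.5168) = 2.070
Loading dose = maintenance dose × R = 564 × 2.070 ≈ 1170 mg

1170 mg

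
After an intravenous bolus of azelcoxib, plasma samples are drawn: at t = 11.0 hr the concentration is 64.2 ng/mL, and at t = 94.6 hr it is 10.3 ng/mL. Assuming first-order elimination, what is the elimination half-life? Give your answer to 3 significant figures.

k = ln(C₁/C₂) / (t₂ − t₁) = ln(64.2/10.3) / (94.6 − 11.0)
  = 1.830 / 83.60 = 0.02189 hr⁻¹
t½ = ln 2 / k = ln 2 / 0.02189 ≈ 31.7 hours

31.7 hours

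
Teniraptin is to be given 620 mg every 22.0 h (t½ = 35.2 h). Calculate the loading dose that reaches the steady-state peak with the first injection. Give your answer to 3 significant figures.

1760 mg

k = ln 2 / 35.2 = 0.01969 h⁻¹
Accumulation ratio R = 1 / (1 − e^(−kτ)) = 1 / (1 − e^(−0.01969×22.0)) = 1 / (1 − 0.6484) = 2.844
Loading dose = maintenance dose × R = 620 × 2.844 ≈ 1760 mg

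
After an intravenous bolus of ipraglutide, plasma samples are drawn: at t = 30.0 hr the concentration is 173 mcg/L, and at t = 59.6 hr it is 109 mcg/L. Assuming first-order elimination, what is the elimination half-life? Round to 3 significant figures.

44.4 hours

k = ln(C₁/C₂) / (t₂ − t₁) = ln(173/109) / (59.6 − 30.0)
  = 0.4619 / 29.60 = 0.01561 hr⁻¹
t½ = ln 2 / k = ln 2 / 0.01561 ≈ 44.4 hours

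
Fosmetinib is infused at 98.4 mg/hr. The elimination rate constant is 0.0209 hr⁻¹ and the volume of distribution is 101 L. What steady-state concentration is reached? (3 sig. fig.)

CL = k · V = 0.0209 × 101 = 2.111 L/hr
Css = rate / CL = 98.4 / 2.111 ≈ 46.6 µg/mL

46.6 µg/mL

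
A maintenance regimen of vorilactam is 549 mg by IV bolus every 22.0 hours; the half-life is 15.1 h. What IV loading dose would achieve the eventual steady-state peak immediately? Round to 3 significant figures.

k = ln 2 / 15.1 = 0.04590 h⁻¹
Accumulation ratio R = 1 / (1 − e^(−kτ)) = 1 / (1 − e^(−0.04590×22.0)) = 1 / (1 − 0.3643) = 1.573
Loading dose = maintenance dose × R = 549 × 1.573 ≈ 864 mg

864 mg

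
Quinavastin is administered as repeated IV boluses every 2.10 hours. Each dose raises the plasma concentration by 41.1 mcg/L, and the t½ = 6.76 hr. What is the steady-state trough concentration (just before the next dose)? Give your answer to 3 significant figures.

171 mcg/L

k = ln 2 / 6.76 = 0.1025 hr⁻¹
Fraction remaining after one interval: e^(−kτ) = e^(−0.1025 × 2.10) = 0.8063
R = 1 / (1 − 0.8063) = 5.162
Css,max = 41.1 × 5.162 = 212.2 mcg/L
Css,min = Css,max × e^(−kτ) = 212.2 × 0.8063 ≈ 171 mcg/L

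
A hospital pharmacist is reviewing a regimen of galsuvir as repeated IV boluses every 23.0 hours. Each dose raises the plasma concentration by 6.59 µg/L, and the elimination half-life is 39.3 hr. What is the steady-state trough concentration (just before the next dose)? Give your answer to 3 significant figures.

13.2 µg/L

k = ln 2 / 39.3 = 0.01764 hr⁻¹
Fraction remaining after one interval: e^(−kτ) = e^(−0.01764 × 23.0) = 0.6665
R = 1 / (1 − 0.6665) = 2.999
Css,max = 6.59 × 2.999 = 19.76 µg/L
Css,min = Css,max × e^(−kτ) = 19.76 × 0.6665 ≈ 13.2 µg/L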